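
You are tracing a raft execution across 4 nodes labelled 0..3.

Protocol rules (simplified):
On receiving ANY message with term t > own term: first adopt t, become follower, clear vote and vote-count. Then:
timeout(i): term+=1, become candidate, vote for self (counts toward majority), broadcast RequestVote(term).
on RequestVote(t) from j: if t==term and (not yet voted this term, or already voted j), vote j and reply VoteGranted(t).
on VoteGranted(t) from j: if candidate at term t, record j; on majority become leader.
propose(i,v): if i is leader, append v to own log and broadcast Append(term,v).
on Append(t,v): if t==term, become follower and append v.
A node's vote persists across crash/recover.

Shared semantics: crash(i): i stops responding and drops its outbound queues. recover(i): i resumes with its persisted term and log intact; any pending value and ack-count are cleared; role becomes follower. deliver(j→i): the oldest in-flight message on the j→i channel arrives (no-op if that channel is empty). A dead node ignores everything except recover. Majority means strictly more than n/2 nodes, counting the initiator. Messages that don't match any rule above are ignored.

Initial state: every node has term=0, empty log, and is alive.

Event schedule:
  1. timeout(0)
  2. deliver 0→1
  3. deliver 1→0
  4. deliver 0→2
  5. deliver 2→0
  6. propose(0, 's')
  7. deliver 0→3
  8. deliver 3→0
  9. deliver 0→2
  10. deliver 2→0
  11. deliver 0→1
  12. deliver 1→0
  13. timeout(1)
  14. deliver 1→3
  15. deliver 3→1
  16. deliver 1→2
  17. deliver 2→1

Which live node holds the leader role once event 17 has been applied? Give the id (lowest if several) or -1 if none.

1. timeout(0):  <0:cand t1 ->
2. deliver 0→1:  <1:foll t1 ->
3. deliver 1→0:  nop
4. deliver 0→2:  <2:foll t1 ->
5. deliver 2→0:  <0:lead t1 ->
6. propose(0,'s'):  <0:lead t1 s>
7. deliver 0→3:  <3:foll t1 ->
8. deliver 3→0:  nop
9. deliver 0→2:  <2:foll t1 s>
10. deliver 2→0:  nop
11. deliver 0→1:  <1:foll t1 s>
12. deliver 1→0:  nop
13. timeout(1):  <1:cand t2 s>
14. deliver 1→3:  <3:foll t2 ->
15. deliver 3→1:  nop
16. deliver 1→2:  <2:foll t2 s>
17. deliver 2→1:  <1:lead t2 s>

0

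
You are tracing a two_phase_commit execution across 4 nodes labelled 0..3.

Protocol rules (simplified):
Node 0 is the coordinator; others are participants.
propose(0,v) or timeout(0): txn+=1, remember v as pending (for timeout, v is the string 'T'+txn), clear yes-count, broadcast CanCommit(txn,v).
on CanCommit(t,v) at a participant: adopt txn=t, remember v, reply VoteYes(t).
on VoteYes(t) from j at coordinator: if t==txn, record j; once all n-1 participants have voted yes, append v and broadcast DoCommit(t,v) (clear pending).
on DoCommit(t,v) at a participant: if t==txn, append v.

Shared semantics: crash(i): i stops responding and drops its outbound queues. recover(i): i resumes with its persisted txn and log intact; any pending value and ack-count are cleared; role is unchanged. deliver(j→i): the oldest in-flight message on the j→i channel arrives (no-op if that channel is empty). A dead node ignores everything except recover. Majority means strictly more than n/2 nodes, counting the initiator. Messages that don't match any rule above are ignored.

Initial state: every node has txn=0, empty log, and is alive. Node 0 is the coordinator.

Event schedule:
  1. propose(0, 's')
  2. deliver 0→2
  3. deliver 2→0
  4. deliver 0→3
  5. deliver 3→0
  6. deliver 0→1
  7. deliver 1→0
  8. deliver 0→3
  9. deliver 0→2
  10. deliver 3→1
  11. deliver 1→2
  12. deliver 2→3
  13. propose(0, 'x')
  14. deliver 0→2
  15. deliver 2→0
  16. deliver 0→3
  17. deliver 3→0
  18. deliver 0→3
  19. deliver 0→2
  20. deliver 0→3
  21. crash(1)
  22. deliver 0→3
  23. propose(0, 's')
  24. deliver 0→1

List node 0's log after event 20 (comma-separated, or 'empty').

e1 propose(0,'s'): 0[coor,t=1,-]
e2 deliver 0→2: 2[part,t=1,-]
e3 deliver 2→0: ·
e4 deliver 0→3: 3[part,t=1,-]
e5 deliver 3→0: ·
e6 deliver 0→1: 1[part,t=1,-]
e7 deliver 1→0: 0[coor,t=1,s]
e8 deliver 0→3: 3[part,t=1,s]
e9 deliver 0→2: 2[part,t=1,s]
e10 deliver 3→1: ·
e11 deliver 1→2: ·
e12 deliver 2→3: ·
e13 propose(0,'x'): 0[coor,t=2,s]
e14 deliver 0→2: 2[part,t=2,s]
e15 deliver 2→0: ·
e16 deliver 0→3: 3[part,t=2,s]
e17 deliver 3→0: ·
e18 deliver 0→3: ·
e19 deliver 0→2: ·
e20 deliver 0→3: ·

s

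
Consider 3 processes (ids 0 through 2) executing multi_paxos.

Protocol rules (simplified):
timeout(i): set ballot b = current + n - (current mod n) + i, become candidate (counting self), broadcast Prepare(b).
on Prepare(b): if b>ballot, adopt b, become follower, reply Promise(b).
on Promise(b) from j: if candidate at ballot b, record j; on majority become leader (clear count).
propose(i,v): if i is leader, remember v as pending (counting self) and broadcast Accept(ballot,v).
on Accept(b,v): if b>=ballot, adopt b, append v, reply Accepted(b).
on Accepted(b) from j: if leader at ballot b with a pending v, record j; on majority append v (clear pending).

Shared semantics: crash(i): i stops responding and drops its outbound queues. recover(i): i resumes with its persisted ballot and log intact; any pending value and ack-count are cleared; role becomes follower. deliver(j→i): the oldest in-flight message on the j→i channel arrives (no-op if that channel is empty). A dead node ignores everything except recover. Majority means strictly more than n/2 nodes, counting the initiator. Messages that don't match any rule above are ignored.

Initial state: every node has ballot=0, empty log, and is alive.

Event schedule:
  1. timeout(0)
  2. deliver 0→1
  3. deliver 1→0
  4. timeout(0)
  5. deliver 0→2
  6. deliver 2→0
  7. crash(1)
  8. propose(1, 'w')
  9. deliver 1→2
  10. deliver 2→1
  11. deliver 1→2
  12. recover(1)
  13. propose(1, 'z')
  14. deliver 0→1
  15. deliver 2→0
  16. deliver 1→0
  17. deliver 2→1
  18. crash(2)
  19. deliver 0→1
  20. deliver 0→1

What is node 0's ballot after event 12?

6

1. timeout(0):  <0:cand b3 ->
2. deliver 0→1:  <1:foll b3 ->
3. deliver 1→0:  <0:lead b3 ->
4. timeout(0):  <0:cand b6 ->
5. deliver 0→2:  <2:foll b3 ->
6. deliver 2→0:  nop
7. crash(1):  <1:✗foll b3 ->
8. propose(1,'w'):  nop
9. deliver 1→2:  nop
10. deliver 2→1:  nop
11. deliver 1→2:  nop
12. recover(1):  <1:foll b3 ->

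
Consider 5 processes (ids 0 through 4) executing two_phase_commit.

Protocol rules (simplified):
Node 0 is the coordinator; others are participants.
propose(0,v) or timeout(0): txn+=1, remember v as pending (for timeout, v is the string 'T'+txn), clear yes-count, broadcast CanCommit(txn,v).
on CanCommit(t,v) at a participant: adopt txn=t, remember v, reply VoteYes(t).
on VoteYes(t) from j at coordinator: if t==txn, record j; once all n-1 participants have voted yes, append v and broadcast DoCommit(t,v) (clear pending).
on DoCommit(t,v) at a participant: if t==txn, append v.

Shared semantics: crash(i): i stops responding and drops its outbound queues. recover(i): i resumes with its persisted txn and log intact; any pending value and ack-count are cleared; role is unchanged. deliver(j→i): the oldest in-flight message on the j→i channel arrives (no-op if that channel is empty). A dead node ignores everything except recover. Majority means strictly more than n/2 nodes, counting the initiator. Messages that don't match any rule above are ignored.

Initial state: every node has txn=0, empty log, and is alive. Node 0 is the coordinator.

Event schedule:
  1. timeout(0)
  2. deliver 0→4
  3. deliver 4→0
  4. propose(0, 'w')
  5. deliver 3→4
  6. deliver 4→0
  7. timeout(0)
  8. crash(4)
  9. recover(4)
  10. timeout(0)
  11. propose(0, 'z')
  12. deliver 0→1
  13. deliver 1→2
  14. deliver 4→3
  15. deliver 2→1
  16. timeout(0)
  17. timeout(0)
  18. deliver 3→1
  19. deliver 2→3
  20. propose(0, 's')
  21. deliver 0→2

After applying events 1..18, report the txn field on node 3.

0

after 1 — timeout(0): n0:coor/t1/[-]
after 2 — deliver 0→4: n4:part/t1/[-]
after 3 — deliver 4→0: ·
after 4 — propose(0,'w'): n0:coor/t2/[-]
after 5 — deliver 3→4: ·
after 6 — deliver 4→0: ·
after 7 — timeout(0): n0:coor/t3/[-]
after 8 — crash(4): n4:✗part/t1/[-]
after 9 — recover(4): n4:part/t1/[-]
after 10 — timeout(0): n0:coor/t4/[-]
after 11 — propose(0,'z'): n0:coor/t5/[-]
after 12 — deliver 0→1: n1:part/t1/[-]
after 13 — deliver 1→2: ·
after 14 — deliver 4→3: ·
after 15 — deliver 2→1: ·
after 16 — timeout(0): n0:coor/t6/[-]
after 17 — timeout(0): n0:coor/t7/[-]
after 18 — deliver 3→1: ·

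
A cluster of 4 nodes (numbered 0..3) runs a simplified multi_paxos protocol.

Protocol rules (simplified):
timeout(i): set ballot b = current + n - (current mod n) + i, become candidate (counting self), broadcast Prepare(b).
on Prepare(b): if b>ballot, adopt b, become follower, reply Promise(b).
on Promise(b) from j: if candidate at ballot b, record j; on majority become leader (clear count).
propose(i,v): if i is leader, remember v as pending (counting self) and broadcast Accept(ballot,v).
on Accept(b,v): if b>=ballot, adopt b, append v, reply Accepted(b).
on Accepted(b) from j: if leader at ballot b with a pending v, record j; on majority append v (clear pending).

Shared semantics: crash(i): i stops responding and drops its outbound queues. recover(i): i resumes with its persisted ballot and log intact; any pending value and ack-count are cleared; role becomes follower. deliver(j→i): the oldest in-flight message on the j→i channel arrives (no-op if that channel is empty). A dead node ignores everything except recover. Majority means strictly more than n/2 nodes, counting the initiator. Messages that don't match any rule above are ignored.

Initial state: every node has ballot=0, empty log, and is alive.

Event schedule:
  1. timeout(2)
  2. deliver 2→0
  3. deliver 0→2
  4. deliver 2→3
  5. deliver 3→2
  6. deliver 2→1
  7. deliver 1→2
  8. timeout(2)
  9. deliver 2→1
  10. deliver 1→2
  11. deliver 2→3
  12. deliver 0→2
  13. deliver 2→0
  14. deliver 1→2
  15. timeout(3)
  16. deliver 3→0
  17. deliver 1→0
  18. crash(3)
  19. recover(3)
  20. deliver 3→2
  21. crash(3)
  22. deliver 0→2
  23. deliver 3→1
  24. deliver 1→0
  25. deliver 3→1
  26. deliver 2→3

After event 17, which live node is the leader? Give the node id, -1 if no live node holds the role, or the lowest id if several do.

after 1 — timeout(2): n2:cand/b6/[-]
after 2 — deliver 2→0: n0:foll/b6/[-]
after 3 — deliver 0→2: ·
after 4 — deliver 2→3: n3:foll/b6/[-]
after 5 — deliver 3→2: n2:lead/b6/[-]
after 6 — deliver 2→1: n1:foll/b6/[-]
after 7 — deliver 1→2: ·
after 8 — timeout(2): n2:cand/b10/[-]
after 9 — deliver 2→1: n1:foll/b10/[-]
after 10 — deliver 1→2: ·
after 11 — deliver 2→3: n3:foll/b10/[-]
after 12 — deliver 0→2: ·
after 13 — deliver 2→0: n0:foll/b10/[-]
after 14 — deliver 1→2: ·
after 15 — timeout(3): n3:cand/b15/[-]
after 16 — deliver 3→0: n0:foll/b15/[-]
after 17 — deliver 1→0: ·

-1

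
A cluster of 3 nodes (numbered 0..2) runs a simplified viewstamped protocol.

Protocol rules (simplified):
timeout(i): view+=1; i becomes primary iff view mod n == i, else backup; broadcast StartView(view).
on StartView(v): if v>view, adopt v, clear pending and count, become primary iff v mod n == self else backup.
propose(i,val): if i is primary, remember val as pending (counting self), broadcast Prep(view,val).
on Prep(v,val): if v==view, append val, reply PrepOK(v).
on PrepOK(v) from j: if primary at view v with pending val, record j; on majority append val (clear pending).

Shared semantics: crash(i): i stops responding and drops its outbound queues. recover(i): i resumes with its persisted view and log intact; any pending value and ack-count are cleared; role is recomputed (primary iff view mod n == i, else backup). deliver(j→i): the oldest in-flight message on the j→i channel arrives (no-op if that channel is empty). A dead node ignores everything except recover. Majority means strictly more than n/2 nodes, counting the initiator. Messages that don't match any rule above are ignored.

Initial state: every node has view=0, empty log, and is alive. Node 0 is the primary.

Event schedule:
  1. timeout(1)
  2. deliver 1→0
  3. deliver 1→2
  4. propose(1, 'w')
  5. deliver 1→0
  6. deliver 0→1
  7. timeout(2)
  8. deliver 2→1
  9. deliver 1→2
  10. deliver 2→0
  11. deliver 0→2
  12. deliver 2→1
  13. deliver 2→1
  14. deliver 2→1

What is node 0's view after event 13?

2

e1 timeout(1): 1[prim,v=1,-]
e2 deliver 1→0: 0[back,v=1,-]
e3 deliver 1→2: 2[back,v=1,-]
e4 propose(1,'w'): ·
e5 deliver 1→0: 0[back,v=1,w]
e6 deliver 0→1: 1[prim,v=1,w]
e7 timeout(2): 2[prim,v=2,-]
e8 deliver 2→1: 1[back,v=2,w]
e9 deliver 1→2: ·
e10 deliver 2→0: 0[back,v=2,w]
e11 deliver 0→2: ·
e12 deliver 2→1: ·
e13 deliver 2→1: ·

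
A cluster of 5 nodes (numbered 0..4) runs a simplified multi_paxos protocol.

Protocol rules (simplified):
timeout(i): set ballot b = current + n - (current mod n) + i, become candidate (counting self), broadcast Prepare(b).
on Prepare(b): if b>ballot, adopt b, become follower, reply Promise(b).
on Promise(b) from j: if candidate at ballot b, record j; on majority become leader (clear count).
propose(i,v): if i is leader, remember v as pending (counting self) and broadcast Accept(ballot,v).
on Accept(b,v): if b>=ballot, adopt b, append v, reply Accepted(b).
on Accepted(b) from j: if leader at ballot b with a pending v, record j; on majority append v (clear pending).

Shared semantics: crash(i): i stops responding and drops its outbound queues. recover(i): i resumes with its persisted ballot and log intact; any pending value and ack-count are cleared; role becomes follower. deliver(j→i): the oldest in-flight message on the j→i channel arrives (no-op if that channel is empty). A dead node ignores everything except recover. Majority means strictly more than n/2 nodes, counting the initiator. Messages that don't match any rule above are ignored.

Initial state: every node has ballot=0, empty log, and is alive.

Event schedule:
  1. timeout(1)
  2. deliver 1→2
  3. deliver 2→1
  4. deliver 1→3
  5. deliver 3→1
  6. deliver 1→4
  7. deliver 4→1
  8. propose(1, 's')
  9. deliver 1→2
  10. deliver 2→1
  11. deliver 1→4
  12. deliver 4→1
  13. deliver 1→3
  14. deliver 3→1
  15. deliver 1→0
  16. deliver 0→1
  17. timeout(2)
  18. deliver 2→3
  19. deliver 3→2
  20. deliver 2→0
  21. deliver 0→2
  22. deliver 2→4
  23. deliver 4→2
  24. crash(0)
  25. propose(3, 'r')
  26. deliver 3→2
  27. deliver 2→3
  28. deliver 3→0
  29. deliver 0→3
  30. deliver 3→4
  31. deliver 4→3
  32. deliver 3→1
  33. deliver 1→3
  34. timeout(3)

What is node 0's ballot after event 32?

12

1. timeout(1):  <1:cand b6 ->
2. deliver 1→2:  <2:foll b6 ->
3. deliver 2→1:  nop
4. deliver 1→3:  <3:foll b6 ->
5. deliver 3→1:  <1:lead b6 ->
6. deliver 1→4:  <4:foll b6 ->
7. deliver 4→1:  nop
8. propose(1,'s'):  nop
9. deliver 1→2:  <2:foll b6 s>
10. deliver 2→1:  nop
11. deliver 1→4:  <4:foll b6 s>
12. deliver 4→1:  <1:lead b6 s>
13. deliver 1→3:  <3:foll b6 s>
14. deliver 3→1:  nop
15. deliver 1→0:  <0:foll b6 ->
16. deliver 0→1:  nop
17. timeout(2):  <2:cand b12 s>
18. deliver 2→3:  <3:foll b12 s>
19. deliver 3→2:  nop
20. deliver 2→0:  <0:foll b12 ->
21. deliver 0→2:  <2:lead b12 s>
22. deliver 2→4:  <4:foll b12 s>
23. deliver 4→2:  nop
24. crash(0):  <0:✗foll b12 ->
25. propose(3,'r'):  nop
26. deliver 3→2:  nop
27. deliver 2→3:  nop
28. deliver 3→0:  nop
29. deliver 0→3:  nop
30. deliver 3→4:  nop
31. deliver 4→3:  nop
32. deliver 3→1:  nop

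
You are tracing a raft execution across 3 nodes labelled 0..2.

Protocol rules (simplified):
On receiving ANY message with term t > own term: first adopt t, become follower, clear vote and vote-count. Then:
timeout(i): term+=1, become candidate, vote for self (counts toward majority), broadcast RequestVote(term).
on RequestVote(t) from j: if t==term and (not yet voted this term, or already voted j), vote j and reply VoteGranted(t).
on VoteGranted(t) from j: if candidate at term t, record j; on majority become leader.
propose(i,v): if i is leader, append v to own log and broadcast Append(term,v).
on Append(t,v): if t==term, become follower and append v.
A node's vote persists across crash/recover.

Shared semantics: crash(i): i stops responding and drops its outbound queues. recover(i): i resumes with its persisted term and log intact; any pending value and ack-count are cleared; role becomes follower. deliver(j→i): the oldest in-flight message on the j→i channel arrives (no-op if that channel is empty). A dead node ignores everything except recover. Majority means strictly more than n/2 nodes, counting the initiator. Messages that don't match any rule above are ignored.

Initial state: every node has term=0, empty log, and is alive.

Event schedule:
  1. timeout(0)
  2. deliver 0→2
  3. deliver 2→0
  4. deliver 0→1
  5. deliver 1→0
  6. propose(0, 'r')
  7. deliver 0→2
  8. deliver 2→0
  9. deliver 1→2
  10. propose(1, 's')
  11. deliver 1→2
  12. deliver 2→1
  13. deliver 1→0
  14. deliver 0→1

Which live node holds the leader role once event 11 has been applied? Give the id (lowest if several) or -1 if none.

0

[1] timeout(0) → N0(cand t1 [-])
[2] deliver 0→2 → N2(foll t1 [-])
[3] deliver 2→0 → N0(lead t1 [-])
[4] deliver 0→1 → N1(foll t1 [-])
[5] deliver 1→0 → ∅
[6] propose(0,'r') → N0(lead t1 [r])
[7] deliver 0→2 → N2(foll t1 [r])
[8] deliver 2→0 → ∅
[9] deliver 1→2 → ∅
[10] propose(1,'s') → ∅
[11] deliver 1→2 → ∅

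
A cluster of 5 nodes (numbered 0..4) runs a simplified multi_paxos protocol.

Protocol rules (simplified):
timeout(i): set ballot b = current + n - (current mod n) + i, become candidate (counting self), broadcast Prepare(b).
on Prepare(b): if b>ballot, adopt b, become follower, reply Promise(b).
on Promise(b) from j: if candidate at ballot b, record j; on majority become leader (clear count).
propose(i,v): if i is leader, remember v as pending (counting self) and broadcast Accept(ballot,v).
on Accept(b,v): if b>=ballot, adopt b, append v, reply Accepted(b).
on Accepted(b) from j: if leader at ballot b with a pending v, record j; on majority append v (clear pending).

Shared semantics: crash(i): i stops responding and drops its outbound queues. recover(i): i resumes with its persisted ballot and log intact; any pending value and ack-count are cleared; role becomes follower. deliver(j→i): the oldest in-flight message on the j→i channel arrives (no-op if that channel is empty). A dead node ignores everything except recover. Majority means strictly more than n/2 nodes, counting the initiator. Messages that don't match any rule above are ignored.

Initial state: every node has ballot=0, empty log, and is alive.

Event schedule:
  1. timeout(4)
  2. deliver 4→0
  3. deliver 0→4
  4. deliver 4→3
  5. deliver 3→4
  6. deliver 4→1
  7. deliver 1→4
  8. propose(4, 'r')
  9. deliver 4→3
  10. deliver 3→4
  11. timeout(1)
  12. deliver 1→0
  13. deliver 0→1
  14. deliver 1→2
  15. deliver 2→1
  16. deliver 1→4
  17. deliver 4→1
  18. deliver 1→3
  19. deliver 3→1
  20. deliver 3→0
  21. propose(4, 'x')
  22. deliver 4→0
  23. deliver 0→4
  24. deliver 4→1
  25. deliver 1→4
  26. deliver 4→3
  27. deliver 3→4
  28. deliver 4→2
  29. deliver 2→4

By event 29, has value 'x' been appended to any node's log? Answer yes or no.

e1 timeout(4): 4[cand,b=9,-]
e2 deliver 4→0: 0[foll,b=9,-]
e3 deliver 0→4: ·
e4 deliver 4→3: 3[foll,b=9,-]
e5 deliver 3→4: 4[lead,b=9,-]
e6 deliver 4→1: 1[foll,b=9,-]
e7 deliver 1→4: ·
e8 propose(4,'r'): ·
e9 deliver 4→3: 3[foll,b=9,r]
e10 deliver 3→4: ·
e11 timeout(1): 1[cand,b=11,-]
e12 deliver 1→0: 0[foll,b=11,-]
e13 deliver 0→1: ·
e14 deliver 1→2: 2[foll,b=11,-]
e15 deliver 2→1: 1[lead,b=11,-]
e16 deliver 1→4: 4[foll,b=11,-]
e17 deliver 4→1: ·
e18 deliver 1→3: 3[foll,b=11,r]
e19 deliver 3→1: ·
e20 deliver 3→0: ·
e21 propose(4,'x'): ·
e22 deliver 4→0: ·
e23 deliver 0→4: ·
e24 deliver 4→1: ·
e25 deliver 1→4: ·
e26 deliver 4→3: ·
e27 deliver 3→4: ·
e28 deliver 4→2: ·
e29 deliver 2→4: ·

no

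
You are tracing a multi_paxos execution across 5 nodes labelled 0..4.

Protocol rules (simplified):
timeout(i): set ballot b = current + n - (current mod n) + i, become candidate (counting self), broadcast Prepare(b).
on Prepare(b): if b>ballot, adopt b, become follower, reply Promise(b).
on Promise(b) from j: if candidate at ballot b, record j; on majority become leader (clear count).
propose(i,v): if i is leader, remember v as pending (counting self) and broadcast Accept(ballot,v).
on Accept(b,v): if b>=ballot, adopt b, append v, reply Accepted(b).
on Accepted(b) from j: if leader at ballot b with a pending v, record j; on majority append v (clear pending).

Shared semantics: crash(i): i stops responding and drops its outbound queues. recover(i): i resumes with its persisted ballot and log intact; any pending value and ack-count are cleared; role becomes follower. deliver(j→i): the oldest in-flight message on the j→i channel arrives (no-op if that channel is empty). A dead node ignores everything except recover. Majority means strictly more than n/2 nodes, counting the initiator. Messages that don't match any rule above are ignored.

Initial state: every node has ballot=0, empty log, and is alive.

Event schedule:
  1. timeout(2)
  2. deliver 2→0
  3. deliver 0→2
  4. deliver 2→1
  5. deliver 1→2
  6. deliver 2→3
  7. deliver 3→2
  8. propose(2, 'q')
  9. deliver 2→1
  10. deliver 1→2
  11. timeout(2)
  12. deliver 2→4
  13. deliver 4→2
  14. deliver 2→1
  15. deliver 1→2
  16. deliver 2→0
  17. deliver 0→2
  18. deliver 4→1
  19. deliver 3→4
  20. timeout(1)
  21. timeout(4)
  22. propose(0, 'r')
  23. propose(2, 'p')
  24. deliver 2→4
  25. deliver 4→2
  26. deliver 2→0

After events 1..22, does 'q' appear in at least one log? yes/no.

e1 timeout(2): 2[cand,b=7,-]
e2 deliver 2→0: 0[foll,b=7,-]
e3 deliver 0→2: ·
e4 deliver 2→1: 1[foll,b=7,-]
e5 deliver 1→2: 2[lead,b=7,-]
e6 deliver 2→3: 3[foll,b=7,-]
e7 deliver 3→2: ·
e8 propose(2,'q'): ·
e9 deliver 2→1: 1[foll,b=7,q]
e10 deliver 1→2: ·
e11 timeout(2): 2[cand,b=12,-]
e12 deliver 2→4: 4[foll,b=7,-]
e13 deliver 4→2: ·
e14 deliver 2→1: 1[foll,b=12,q]
e15 deliver 1→2: ·
e16 deliver 2→0: 0[foll,b=7,q]
e17 deliver 0→2: ·
e18 deliver 4→1: ·
e19 deliver 3→4: ·
e20 timeout(1): 1[cand,b=16,q]
e21 timeout(4): 4[cand,b=14,-]
e22 propose(0,'r'): ·

yes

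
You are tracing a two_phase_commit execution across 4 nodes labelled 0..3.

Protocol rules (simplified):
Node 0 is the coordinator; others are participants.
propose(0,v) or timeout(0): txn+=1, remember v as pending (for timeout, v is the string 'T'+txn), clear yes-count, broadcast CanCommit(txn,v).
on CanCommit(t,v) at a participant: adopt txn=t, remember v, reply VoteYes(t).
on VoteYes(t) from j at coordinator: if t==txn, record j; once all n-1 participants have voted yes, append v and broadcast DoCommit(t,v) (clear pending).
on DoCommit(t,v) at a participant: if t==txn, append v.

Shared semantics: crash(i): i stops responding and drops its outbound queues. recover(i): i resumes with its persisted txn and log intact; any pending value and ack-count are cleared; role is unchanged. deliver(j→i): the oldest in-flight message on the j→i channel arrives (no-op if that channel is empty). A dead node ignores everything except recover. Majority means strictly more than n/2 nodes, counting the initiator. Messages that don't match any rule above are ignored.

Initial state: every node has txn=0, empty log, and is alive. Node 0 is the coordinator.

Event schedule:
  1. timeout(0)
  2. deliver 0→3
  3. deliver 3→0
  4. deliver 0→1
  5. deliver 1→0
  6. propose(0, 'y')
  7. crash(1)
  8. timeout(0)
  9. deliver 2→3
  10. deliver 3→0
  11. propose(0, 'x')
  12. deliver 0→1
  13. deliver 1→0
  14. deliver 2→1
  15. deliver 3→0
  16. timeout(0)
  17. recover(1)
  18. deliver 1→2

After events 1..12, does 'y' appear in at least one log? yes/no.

no

[1] timeout(0) → N0(coor t1 [-])
[2] deliver 0→3 → N3(part t1 [-])
[3] deliver 3→0 → ∅
[4] deliver 0→1 → N1(part t1 [-])
[5] deliver 1→0 → ∅
[6] propose(0,'y') → N0(coor t2 [-])
[7] crash(1) → N1(✗part t1 [-])
[8] timeout(0) → N0(coor t3 [-])
[9] deliver 2→3 → ∅
[10] deliver 3→0 → ∅
[11] propose(0,'x') → N0(coor t4 [-])
[12] deliver 0→1 → ∅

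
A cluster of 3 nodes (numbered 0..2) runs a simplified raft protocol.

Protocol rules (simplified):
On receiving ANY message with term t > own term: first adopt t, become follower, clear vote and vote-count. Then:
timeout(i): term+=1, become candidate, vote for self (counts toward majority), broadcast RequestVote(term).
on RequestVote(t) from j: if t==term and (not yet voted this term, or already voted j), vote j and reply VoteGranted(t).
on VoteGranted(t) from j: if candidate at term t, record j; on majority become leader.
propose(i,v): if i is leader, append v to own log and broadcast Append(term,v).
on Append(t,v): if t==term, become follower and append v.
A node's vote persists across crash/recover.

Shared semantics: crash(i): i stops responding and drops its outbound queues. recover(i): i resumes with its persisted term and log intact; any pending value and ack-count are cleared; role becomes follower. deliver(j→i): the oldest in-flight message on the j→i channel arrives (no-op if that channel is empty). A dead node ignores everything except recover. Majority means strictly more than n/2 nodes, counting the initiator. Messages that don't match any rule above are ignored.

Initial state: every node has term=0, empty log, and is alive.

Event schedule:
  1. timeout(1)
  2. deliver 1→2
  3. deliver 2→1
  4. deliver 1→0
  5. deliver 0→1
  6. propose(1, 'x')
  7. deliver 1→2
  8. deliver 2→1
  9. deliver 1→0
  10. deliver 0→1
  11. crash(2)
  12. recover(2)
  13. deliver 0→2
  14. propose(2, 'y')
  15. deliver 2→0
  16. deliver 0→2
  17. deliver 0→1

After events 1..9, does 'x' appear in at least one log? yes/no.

1. timeout(1):  <1:cand t1 ->
2. deliver 1→2:  <2:foll t1 ->
3. deliver 2→1:  <1:lead t1 ->
4. deliver 1→0:  <0:foll t1 ->
5. deliver 0→1:  nop
6. propose(1,'x'):  <1:lead t1 x>
7. deliver 1→2:  <2:foll t1 x>
8. deliver 2→1:  nop
9. deliver 1→0:  <0:foll t1 x>

yes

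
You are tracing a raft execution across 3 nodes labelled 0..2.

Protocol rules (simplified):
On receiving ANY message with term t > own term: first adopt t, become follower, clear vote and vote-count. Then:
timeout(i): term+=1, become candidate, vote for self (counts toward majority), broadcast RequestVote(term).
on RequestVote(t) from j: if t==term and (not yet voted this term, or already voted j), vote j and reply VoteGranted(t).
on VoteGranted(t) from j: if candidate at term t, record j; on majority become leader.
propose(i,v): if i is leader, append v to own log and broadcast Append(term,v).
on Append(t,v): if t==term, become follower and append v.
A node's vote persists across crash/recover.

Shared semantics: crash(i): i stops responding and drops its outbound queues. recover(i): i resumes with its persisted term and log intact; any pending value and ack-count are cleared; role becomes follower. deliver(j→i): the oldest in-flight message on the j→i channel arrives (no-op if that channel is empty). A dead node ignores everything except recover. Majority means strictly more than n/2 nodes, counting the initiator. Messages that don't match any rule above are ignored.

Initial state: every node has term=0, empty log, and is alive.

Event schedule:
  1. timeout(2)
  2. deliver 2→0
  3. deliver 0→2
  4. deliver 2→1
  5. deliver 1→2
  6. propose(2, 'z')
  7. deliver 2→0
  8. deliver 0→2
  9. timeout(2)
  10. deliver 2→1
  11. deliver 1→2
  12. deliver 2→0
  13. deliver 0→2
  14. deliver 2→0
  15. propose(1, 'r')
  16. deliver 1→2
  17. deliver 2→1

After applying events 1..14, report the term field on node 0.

e1 timeout(2): 2[cand,t=1,-]
e2 deliver 2→0: 0[foll,t=1,-]
e3 deliver 0→2: 2[lead,t=1,-]
e4 deliver 2→1: 1[foll,t=1,-]
e5 deliver 1→2: ·
e6 propose(2,'z'): 2[lead,t=1,z]
e7 deliver 2→0: 0[foll,t=1,z]
e8 deliver 0→2: ·
e9 timeout(2): 2[cand,t=2,z]
e10 deliver 2→1: 1[foll,t=1,z]
e11 deliver 1→2: ·
e12 deliver 2→0: 0[foll,t=2,z]
e13 deliver 0→2: 2[lead,t=2,z]
e14 deliver 2→0: ·

2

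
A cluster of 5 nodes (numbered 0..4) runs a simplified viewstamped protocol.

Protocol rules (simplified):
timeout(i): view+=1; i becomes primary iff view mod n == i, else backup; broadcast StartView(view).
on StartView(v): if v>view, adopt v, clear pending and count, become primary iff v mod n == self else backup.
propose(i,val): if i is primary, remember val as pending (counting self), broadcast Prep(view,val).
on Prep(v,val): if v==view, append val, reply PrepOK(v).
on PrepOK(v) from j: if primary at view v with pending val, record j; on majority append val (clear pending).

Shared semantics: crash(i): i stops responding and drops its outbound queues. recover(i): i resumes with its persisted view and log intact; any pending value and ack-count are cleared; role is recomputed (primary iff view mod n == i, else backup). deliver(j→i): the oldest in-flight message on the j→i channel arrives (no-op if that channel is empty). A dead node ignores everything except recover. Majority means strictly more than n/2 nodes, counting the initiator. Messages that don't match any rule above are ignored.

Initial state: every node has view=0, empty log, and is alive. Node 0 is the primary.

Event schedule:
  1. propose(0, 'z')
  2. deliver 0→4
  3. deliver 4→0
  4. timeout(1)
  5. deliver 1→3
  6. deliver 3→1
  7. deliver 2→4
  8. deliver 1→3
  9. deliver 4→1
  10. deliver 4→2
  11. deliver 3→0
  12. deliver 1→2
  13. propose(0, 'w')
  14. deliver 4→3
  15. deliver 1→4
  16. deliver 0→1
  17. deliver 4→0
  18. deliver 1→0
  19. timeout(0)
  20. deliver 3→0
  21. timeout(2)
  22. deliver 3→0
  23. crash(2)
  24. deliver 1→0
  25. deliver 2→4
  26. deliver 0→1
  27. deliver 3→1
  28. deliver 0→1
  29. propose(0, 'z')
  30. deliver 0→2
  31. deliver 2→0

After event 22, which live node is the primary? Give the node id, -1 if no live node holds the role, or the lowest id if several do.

[1] propose(0,'z') → ∅
[2] deliver 0→4 → N4(back v0 [z])
[3] deliver 4→0 → ∅
[4] timeout(1) → N1(prim v1 [-])
[5] deliver 1→3 → N3(back v1 [-])
[6] deliver 3→1 → ∅
[7] deliver 2→4 → ∅
[8] deliver 1→3 → ∅
[9] deliver 4→1 → ∅
[10] deliver 4→2 → ∅
[11] deliver 3→0 → ∅
[12] deliver 1→2 → N2(back v1 [-])
[13] propose(0,'w') → ∅
[14] deliver 4→3 → ∅
[15] deliver 1→4 → N4(back v1 [z])
[16] deliver 0→1 → ∅
[17] deliver 4→0 → ∅
[18] deliver 1→0 → N0(back v1 [-])
[19] timeout(0) → N0(back v2 [-])
[20] deliver 3→0 → ∅
[21] timeout(2) → N2(prim v2 [-])
[22] deliver 3→0 → ∅

1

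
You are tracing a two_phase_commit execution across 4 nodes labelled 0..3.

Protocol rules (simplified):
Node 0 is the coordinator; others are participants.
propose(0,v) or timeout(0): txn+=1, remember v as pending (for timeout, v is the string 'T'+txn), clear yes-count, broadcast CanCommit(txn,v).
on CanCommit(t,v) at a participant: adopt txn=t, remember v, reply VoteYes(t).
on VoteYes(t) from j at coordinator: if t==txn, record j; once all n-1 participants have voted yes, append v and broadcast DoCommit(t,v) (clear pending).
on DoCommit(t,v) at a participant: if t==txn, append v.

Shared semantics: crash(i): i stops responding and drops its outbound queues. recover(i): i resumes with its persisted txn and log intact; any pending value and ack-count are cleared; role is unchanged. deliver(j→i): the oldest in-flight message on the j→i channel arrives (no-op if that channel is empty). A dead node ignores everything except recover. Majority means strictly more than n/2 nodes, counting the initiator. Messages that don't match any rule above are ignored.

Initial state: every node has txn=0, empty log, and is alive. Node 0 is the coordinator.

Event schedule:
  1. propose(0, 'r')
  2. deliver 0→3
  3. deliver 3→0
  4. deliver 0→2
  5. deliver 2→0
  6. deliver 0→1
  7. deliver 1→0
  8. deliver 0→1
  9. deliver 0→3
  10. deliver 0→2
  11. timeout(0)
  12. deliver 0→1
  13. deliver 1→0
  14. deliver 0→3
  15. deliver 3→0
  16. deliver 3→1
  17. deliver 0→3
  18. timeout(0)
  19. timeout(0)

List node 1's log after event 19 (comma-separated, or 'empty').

r

after 1 — propose(0,'r'): n0:coor/t1/[-]
after 2 — deliver 0→3: n3:part/t1/[-]
after 3 — deliver 3→0: ·
after 4 — deliver 0→2: n2:part/t1/[-]
after 5 — deliver 2→0: ·
after 6 — deliver 0→1: n1:part/t1/[-]
after 7 — deliver 1→0: n0:coor/t1/[r]
after 8 — deliver 0→1: n1:part/t1/[r]
after 9 — deliver 0→3: n3:part/t1/[r]
after 10 — deliver 0→2: n2:part/t1/[r]
after 11 — timeout(0): n0:coor/t2/[r]
after 12 — deliver 0→1: n1:part/t2/[r]
after 13 — deliver 1→0: ·
after 14 — deliver 0→3: n3:part/t2/[r]
after 15 — deliver 3→0: ·
after 16 — deliver 3→1: ·
after 17 — deliver 0→3: ·
after 18 — timeout(0): n0:coor/t3/[r]
after 19 — timeout(0): n0:coor/t4/[r]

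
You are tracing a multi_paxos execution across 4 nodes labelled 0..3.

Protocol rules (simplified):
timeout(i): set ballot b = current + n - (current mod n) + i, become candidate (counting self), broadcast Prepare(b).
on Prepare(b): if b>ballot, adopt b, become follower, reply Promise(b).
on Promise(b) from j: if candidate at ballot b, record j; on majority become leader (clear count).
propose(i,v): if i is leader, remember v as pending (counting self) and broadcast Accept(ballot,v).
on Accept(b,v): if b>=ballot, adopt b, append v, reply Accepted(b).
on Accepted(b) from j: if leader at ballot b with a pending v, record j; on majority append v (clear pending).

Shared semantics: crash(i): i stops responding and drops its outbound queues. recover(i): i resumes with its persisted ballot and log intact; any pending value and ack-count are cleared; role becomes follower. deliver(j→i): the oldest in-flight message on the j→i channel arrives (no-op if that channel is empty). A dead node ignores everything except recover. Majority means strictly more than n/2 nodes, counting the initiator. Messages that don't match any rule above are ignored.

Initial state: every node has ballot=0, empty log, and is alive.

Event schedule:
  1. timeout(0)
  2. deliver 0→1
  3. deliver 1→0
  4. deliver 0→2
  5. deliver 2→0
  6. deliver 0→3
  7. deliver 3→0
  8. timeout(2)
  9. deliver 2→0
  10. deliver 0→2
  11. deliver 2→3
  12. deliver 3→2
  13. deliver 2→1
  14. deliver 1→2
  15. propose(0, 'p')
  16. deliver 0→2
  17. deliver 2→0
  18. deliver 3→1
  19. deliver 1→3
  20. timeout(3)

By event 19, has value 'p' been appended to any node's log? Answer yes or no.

no

step 1 timeout(0): 0={cand,b=4,log=-}
step 2 deliver 0→1: 1={foll,b=4,log=-}
step 3 deliver 1→0: —
step 4 deliver 0→2: 2={foll,b=4,log=-}
step 5 deliver 2→0: 0={lead,b=4,log=-}
step 6 deliver 0→3: 3={foll,b=4,log=-}
step 7 deliver 3→0: —
step 8 timeout(2): 2={cand,b=10,log=-}
step 9 deliver 2→0: 0={foll,b=10,log=-}
step 10 deliver 0→2: —
step 11 deliver 2→3: 3={foll,b=10,log=-}
step 12 deliver 3→2: 2={lead,b=10,log=-}
step 13 deliver 2→1: 1={foll,b=10,log=-}
step 14 deliver 1→2: —
step 15 propose(0,'p'): —
step 16 deliver 0→2: —
step 17 deliver 2→0: —
step 18 deliver 3→1: —
step 19 deliver 1→3: —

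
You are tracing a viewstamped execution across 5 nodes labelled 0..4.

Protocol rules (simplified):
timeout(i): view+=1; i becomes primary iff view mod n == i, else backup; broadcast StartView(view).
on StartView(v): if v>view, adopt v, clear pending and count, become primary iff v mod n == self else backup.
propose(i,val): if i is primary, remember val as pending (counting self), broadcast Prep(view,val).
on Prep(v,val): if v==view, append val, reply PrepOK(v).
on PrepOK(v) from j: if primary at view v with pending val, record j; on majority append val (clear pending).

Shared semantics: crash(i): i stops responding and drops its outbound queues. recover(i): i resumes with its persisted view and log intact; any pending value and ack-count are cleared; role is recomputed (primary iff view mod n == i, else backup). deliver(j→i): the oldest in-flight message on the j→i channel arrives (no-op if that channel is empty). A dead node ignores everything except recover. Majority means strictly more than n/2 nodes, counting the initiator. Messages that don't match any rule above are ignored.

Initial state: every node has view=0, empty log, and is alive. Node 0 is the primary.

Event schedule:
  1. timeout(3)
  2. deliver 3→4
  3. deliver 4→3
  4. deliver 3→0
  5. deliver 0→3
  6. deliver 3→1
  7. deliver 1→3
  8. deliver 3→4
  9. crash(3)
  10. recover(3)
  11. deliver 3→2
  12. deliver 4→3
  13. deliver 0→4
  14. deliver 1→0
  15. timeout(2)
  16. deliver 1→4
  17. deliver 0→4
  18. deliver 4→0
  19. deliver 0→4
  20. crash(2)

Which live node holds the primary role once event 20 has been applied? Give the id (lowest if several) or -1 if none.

1

after 1 — timeout(3): n3:back/v1/[-]
after 2 — deliver 3→4: n4:back/v1/[-]
after 3 — deliver 4→3: ·
after 4 — deliver 3→0: n0:back/v1/[-]
after 5 — deliver 0→3: ·
after 6 — deliver 3→1: n1:prim/v1/[-]
after 7 — deliver 1→3: ·
after 8 — deliver 3→4: ·
after 9 — crash(3): n3:✗back/v1/[-]
after 10 — recover(3): n3:back/v1/[-]
after 11 — deliver 3→2: ·
after 12 — deliver 4→3: ·
after 13 — deliver 0→4: ·
after 14 — deliver 1→0: ·
after 15 — timeout(2): n2:back/v1/[-]
after 16 — deliver 1→4: ·
after 17 — deliver 0→4: ·
after 18 — deliver 4→0: ·
after 19 — deliver 0→4: ·
after 20 — crash(2): n2:✗back/v1/[-]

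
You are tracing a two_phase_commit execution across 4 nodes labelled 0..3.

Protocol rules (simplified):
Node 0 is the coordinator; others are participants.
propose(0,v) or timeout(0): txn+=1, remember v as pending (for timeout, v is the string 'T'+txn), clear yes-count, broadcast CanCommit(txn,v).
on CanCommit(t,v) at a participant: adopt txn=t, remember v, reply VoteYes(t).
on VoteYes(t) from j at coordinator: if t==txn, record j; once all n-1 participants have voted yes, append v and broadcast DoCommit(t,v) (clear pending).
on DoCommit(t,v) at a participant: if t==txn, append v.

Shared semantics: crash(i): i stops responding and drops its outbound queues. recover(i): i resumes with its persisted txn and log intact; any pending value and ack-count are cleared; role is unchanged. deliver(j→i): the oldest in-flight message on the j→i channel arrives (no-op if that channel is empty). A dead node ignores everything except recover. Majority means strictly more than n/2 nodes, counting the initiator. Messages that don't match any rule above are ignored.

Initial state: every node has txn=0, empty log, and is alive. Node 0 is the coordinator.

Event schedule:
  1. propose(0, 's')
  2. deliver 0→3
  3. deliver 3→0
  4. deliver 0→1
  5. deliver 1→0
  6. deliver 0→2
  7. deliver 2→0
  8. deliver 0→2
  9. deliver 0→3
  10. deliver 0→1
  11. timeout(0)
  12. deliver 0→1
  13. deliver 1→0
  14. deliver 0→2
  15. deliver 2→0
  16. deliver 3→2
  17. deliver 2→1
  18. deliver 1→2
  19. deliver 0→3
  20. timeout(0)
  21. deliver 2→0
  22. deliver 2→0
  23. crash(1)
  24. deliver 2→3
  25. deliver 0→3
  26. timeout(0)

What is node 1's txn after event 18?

1. propose(0,'s'):  <0:coor t1 ->
2. deliver 0→3:  <3:part t1 ->
3. deliver 3→0:  nop
4. deliver 0→1:  <1:part t1 ->
5. deliver 1→0:  nop
6. deliver 0→2:  <2:part t1 ->
7. deliver 2→0:  <0:coor t1 s>
8. deliver 0→2:  <2:part t1 s>
9. deliver 0→3:  <3:part t1 s>
10. deliver 0→1:  <1:part t1 s>
11. timeout(0):  <0:coor t2 s>
12. deliver 0→1:  <1:part t2 s>
13. deliver 1→0:  nop
14. deliver 0→2:  <2:part t2 s>
15. deliver 2→0:  nop
16. deliver 3→2:  nop
17. deliver 2→1:  nop
18. deliver 1→2:  nop

2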